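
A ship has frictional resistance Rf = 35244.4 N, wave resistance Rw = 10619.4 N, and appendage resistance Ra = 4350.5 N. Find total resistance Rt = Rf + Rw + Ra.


Formula: Rt = Rf + Rw + Ra
Substituting: Rt = 35244.4 + 10619.4 + 4350.5
Result: Rt = 50214.3 N

50214.3 N


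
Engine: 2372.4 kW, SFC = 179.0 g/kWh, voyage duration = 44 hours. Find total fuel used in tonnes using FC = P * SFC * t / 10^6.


Formula: FC (tonnes) = P * SFC * t / 1,000,000
Step 1 — P * SFC * t = 2372.4 * 179.0 * 44 = 18685022.4 g
Step 2 — FC (tonnes) = 18685022.4 / 1,000,000 ≈ 18.685 tonnes (5 s.f.)

18.685 tonnes


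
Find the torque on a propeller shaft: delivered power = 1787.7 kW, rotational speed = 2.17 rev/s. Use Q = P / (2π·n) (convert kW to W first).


Formula: Q = P_W / (2 * pi * n)
Step 1 — P_W = 1787.7 kW * 1000 = 1787700.0 W
Step 2 — 2 * pi * n = 2 * pi * 2.17 = 13.634512
Step 3 — Q = 1787700.0 / 13.634512 ≈ 131120 N·m (5 s.f.)

131120 N·m


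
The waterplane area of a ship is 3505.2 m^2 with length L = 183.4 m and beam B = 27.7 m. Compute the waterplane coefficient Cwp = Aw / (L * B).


Formula: Cwp = Aw / (L * B)
Step 1 — L * B = 183.4 * 27.7 = 5080.18 m^2
Step 2 — Cwp = 3505.2 / 5080.18 ≈ 0.68998 (5 s.f.)

0.68998


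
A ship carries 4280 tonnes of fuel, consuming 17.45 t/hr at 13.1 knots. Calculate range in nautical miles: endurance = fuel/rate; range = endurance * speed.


Formula: endurance = fuel / rate; range = endurance * speed
Step 1 — endurance = 4280 / 17.45 = 245.2722 hours
Step 2 — range = 245.2722 * 13.1 ≈ 3213.1 nautical miles (5 s.f.)

3213.1 NM


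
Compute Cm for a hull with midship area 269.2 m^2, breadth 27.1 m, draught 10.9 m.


Formula: Cm = Am / (B * T)
Step 1 — B * T = 27.1 * 10.9 = 295.39 m^2
Step 2 — Cm = 269.2 / 295.39 ≈ 0.91134 (5 s.f.)

0.91134


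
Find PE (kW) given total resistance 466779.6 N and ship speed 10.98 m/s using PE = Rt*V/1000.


Formula: PE = Rt * V / 1000 (kW)
Step 1 — PE (W) = 466779.6 * 10.98 = 5125240.008 W
Step 2 — PE (kW) = 5125240.008 / 1000 ≈ 5125.2 kW (5 s.f.)

5125.2 kW


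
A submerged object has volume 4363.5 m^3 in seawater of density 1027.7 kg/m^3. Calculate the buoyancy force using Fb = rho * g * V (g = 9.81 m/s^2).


Formula: Fb = rho * g * V
Substituting: Fb = 1027.7 * 9.81 * 4363.5
Intermediate: 1027.7 * 9.81 = 10081.737
Result: Fb = 10081.737 * 4363.5 ≈ 43992000 N (5 s.f.)

43992000 N


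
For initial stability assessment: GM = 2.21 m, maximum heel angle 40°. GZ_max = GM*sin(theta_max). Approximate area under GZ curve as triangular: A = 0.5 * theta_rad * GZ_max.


Formula: GZ_max = GM * sin(theta); Area = 0.5 * theta_rad * GZ_max
Step 1 — GZ_max = 2.21 * sin(40°) = 2.21 * 0.642788 = 1.420561 m
Step 2 — theta_rad = 40 * pi/180 = 0.698132 rad
Step 3 — Area = 0.5 * 0.698132 * 1.420561 ≈ 0.49587 m·rad (5 s.f.)

0.49587 m·rad


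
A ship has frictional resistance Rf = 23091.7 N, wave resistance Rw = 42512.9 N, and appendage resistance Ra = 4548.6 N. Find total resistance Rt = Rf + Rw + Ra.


Formula: Rt = Rf + Rw + Ra
Substituting: Rt = 23091.7 + 42512.9 + 4548.6
Result: Rt = 70153.2 N

70153.2 N


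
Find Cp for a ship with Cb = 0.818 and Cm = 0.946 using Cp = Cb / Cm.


Formula: Cp = Cb / Cm
Substituting: Cp = 0.818 / 0.946
Result: Cp ≈ 0.86469 (5 s.f.)

0.86469


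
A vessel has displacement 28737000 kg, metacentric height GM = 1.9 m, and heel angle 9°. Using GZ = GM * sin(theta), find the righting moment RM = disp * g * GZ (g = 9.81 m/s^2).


Formula: GZ = GM * sin(theta); RM = disp * g * GZ
Step 1 — GZ = 1.9 * sin(9°) = 1.9 * 0.156434 = 0.297225 m
Step 2 — RM = 28737000 * 9.81 * 0.297225 ≈ 83791000 N·m (5 s.f.)

83791000 N·m


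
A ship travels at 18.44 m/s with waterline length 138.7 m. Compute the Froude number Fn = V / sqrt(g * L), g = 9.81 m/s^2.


Formula: Fn = V / sqrt(g * L)
Step 1 — g * L = 9.81 * 138.7 = 1360.647
Step 2 — sqrt(g * L) = sqrt(1360.647) = 36.886949
Step 3 — Fn = 18.44 / 36.886949 ≈ 0.49991 (5 s.f.)

0.49991


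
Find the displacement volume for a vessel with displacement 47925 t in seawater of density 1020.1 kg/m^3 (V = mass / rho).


Formula: V = mass / rho
Step 1 — convert tonnes to kg: 47925 t * 1000 = 47925000 kg
Step 2 — V = 47925000 / 1020.1 ≈ 46981 m^3 (5 s.f.)

46981 m^3


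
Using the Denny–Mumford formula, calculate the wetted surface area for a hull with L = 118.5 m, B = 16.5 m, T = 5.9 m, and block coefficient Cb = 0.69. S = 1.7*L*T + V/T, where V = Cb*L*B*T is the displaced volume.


Formula: S = 1.7*L*T + V/T with V = Cb*L*B*T, i.e. S = L * (1.7*T + Cb*B)
Step 1 — 1.7*T = 1.7 * 5.9 = 10.03 m
Step 2 — Cb*B = 0.69 * 16.5 = 11.385 m
Step 3 — 1.7*T + Cb*B = 10.03 + 11.385 = 21.415 m
Step 4 — S = 118.5 * 21.415 ≈ 2537.7 m^2 (5 s.f.)

2537.7 m^2


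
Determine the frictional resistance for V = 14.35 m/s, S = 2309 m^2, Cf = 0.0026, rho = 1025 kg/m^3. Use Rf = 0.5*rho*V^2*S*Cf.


Formula: Rf = 0.5 * rho * V^2 * S * Cf
Step 1 — V^2 = 14.35^2 = 205.9225
Step 2 — 0.5 * rho * V^2 = 0.5 * 1025 * 205.9225 = 105535.28125
Step 3 — Rf = 105535.28125 * 2309 * 0.0026 ≈ 633570 N (5 s.f.)

633570 N


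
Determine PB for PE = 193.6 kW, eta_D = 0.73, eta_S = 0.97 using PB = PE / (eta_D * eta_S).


Formula: PB = PE / (eta_D * eta_S)
Step 1 — combined efficiency = eta_D * eta_S = 0.73 * 0.97 = 0.7081
Step 2 — PB = 193.6 / 0.7081 ≈ 273.41 kW (5 s.f.)

273.41 kW


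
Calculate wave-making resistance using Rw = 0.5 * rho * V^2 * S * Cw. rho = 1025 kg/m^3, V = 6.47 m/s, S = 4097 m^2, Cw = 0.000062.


Formula: Rw = 0.5 * rho * V^2 * S * Cw
Step 1 — V^2 = 6.47^2 = 41.8609
Step 2 — 0.5 * rho * V^2 = 0.5 * 1025 * 41.8609 = 21453.71125
Step 3 — Rw = 21453.71125 * 4097 * 0.000062 ≈ 5449.5 N (5 s.f.)

5449.5 N


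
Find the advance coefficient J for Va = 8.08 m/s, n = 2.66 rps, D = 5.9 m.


Formula: J = Va / (n * D)
Step 1 — n * D = 2.66 * 5.9 = 15.694
Step 2 — J = 8.08 / 15.694 ≈ 0.51485 (5 s.f.)

0.51485


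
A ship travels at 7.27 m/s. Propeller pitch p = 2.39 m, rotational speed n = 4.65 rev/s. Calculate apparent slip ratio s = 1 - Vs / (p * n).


Formula: s = 1 - Vs / (p * n)
Step 1 — p * n = 2.39 * 4.65 = 11.1135
Step 2 — Vs / (p*n) = 7.27 / 11.1135 = 0.654159 (6 d.p.)
Step 3 — s = 1 - 0.654159 = 0.345841

0.345841


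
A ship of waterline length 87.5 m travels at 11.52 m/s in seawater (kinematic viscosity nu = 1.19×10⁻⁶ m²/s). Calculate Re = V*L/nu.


Formula: Re = V * L / nu
Step 1 — V * L = 11.52 * 87.5 = 1008.0 m^2/s
Step 2 — Re = 1008.0 / 1.19e-6 = 8.47e+08

8.47e+08


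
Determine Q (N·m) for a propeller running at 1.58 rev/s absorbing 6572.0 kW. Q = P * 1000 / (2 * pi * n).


Formula: Q = P_W / (2 * pi * n)
Step 1 — P_W = 6572.0 kW * 1000 = 6572000.0 W
Step 2 — 2 * pi * n = 2 * pi * 1.58 = 9.927433
Step 3 — Q = 6572000.0 / 9.927433 ≈ 662000 N·m (5 s.f.)

662000 N·m


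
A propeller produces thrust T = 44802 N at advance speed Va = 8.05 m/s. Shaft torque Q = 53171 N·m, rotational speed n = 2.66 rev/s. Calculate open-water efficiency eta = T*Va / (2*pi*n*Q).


Formula: eta = T * Va / (2 * pi * n * Q)
Step 1 — numerator = T * Va = 44802 * 8.05 = 360656.1
Step 2 — 2 * pi * n = 2 * pi * 2.66 = 16.713273
Step 3 — denominator = 16.713273 * 53171 = 888661.44
Step 4 — eta = 360656.1 / 888661.44 ≈ 0.40584 (5 s.f.)

0.40584


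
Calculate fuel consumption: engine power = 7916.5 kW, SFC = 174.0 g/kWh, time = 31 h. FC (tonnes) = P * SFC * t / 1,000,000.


Formula: FC (tonnes) = P * SFC * t / 1,000,000
Step 1 — P * SFC * t = 7916.5 * 174.0 * 31 = 42701601.0 g
Step 2 — FC (tonnes) = 42701601.0 / 1,000,000 ≈ 42.702 tonnes (5 s.f.)

42.702 tonnes


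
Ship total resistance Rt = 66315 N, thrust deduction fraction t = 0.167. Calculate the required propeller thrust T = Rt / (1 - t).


Formula: T = Rt / (1 - t)
Step 1 — (1 - t) = 1 - 0.167 = 0.833
Step 2 — T = 66315 / 0.833 ≈ 79610 N (5 s.f.)

79610 N


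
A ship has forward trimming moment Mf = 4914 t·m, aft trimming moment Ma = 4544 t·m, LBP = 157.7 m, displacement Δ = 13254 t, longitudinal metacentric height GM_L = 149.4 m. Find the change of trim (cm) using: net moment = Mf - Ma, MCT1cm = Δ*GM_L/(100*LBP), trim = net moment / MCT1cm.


Formula: net trimming moment = Mf - Ma; MCT1cm = Δ*GM_L/(100*LBP); trim = net moment / MCT1cm
Step 1 — net trimming moment = 4914 - 4544 = 370 t·m
Step 2 — MCT1cm = 13254 * 149.4 / (100 * 157.7) = 125.5642 t·m/cm
Step 3 — trim = 370 / 125.5642 ≈ 2.9467 cm (5 s.f.)

2.9467 cm


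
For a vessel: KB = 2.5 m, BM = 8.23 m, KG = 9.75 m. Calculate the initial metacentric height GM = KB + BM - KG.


Formula: GM = KB + BM - KG
Step 1 — KM = KB + BM = 2.5 + 8.23 = 10.73 m
Step 2 — GM = KM - KG = 10.73 - 9.75 = 0.98 m

0.98 m


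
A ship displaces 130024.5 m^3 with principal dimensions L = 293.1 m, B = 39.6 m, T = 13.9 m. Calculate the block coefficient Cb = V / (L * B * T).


Formula: Cb = V / (L * B * T)
Step 1 — L * B * T = 293.1 * 39.6 * 13.9 = 161333.964 m^3
Step 2 — Cb = 130024.5 / 161333.964 ≈ 0.80593 (5 s.f.)

0.80593


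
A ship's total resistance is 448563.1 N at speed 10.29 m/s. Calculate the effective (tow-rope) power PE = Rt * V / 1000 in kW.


Formula: PE = Rt * V / 1000 (kW)
Step 1 — PE (W) = 448563.1 * 10.29 = 4615714.299 W
Step 2 — PE (kW) = 4615714.299 / 1000 ≈ 4615.7 kW (5 s.f.)

4615.7 kW


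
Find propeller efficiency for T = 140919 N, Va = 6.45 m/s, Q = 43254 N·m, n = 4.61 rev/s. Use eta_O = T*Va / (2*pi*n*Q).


Formula: eta = T * Va / (2 * pi * n * Q)
Step 1 — numerator = T * Va = 140919 * 6.45 = 908927.55
Step 2 — 2 * pi * n = 2 * pi * 4.61 = 28.965484
Step 3 — denominator = 28.965484 * 43254 = 1252873.04
Step 4 — eta = 908927.55 / 1252873.04 ≈ 0.72547 (5 s.f.)

0.72547


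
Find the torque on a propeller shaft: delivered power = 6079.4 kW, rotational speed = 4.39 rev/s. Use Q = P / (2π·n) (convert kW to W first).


Formula: Q = P_W / (2 * pi * n)
Step 1 — P_W = 6079.4 kW * 1000 = 6079400.0 W
Step 2 — 2 * pi * n = 2 * pi * 4.39 = 27.583183
Step 3 — Q = 6079400.0 / 27.583183 ≈ 220400 N·m (5 s.f.)

220400 N·m


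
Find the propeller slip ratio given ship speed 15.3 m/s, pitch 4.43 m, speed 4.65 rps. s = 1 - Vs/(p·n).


Formula: s = 1 - Vs / (p * n)
Step 1 — p * n = 4.43 * 4.65 = 20.5995
Step 2 — Vs / (p*n) = 15.3 / 20.5995 = 0.742736 (6 d.p.)
Step 3 — s = 1 - 0.742736 = 0.257264

0.257264


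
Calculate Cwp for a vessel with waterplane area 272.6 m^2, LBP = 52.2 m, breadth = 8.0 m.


Formula: Cwp = Aw / (L * B)
Step 1 — L * B = 52.2 * 8.0 = 417.6 m^2
Step 2 — Cwp = 272.6 / 417.6 ≈ 0.65278 (5 s.f.)

0.65278


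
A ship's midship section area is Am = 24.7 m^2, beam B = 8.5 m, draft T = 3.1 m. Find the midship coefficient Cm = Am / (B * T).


Formula: Cm = Am / (B * T)
Step 1 — B * T = 8.5 * 3.1 = 26.35 m^2
Step 2 — Cm = 24.7 / 26.35 ≈ 0.93738 (5 s.f.)

0.93738


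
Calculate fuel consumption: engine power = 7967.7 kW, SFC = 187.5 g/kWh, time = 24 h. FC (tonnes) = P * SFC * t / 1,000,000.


Formula: FC (tonnes) = P * SFC * t / 1,000,000
Step 1 — P * SFC * t = 7967.7 * 187.5 * 24 = 35854650.0 g
Step 2 — FC (tonnes) = 35854650.0 / 1,000,000 ≈ 35.855 tonnes (5 s.f.)

35.855 tonnes


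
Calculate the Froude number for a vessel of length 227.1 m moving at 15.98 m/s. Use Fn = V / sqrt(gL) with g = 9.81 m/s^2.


Formula: Fn = V / sqrt(g * L)
Step 1 — g * L = 9.81 * 227.1 = 2227.851
Step 2 — sqrt(g * L) = sqrt(2227.851) = 47.200117
Step 3 — Fn = 15.98 / 47.200117 ≈ 0.33856 (5 s.f.)

0.33856


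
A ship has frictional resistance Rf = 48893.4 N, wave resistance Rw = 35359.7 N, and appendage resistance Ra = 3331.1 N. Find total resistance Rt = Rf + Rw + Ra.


Formula: Rt = Rf + Rw + Ra
Substituting: Rt = 48893.4 + 35359.7 + 3331.1
Result: Rt = 87584.2 N

87584.2 N


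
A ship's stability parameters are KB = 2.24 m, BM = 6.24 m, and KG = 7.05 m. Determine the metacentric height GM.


Formula: GM = KB + BM - KG
Step 1 — KM = KB + BM = 2.24 + 6.24 = 8.48 m
Step 2 — GM = KM - KG = 8.48 - 7.05 = 1.43 m

1.43 m


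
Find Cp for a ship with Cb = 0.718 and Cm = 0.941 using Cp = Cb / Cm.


Formula: Cp = Cb / Cm
Substituting: Cp = 0.718 / 0.941
Result: Cp ≈ 0.76302 (5 s.f.)

0.76302


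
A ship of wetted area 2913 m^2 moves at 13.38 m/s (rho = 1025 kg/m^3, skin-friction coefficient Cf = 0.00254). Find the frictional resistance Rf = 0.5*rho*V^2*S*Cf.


Formula: Rf = 0.5 * rho * V^2 * S * Cf
Step 1 — V^2 = 13.38^2 = 179.0244
Step 2 — 0.5 * rho * V^2 = 0.5 * 1025 * 179.0244 = 91750.005
Step 3 — Rf = 91750.005 * 2913 * 0.00254 ≈ 678860 N (5 s.f.)

678860 N


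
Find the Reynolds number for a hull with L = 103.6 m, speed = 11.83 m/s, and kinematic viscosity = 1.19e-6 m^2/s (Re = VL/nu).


Formula: Re = V * L / nu
Step 1 — V * L = 11.83 * 103.6 = 1225.588 m^2/s
Step 2 — Re = 1225.588 / 1.19e-6 = 1.03e+09

1.03e+09


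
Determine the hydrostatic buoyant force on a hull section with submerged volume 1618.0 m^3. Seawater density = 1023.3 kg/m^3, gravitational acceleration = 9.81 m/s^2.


Formula: Fb = rho * g * V
Substituting: Fb = 1023.3 * 9.81 * 1618.0
Intermediate: 1023.3 * 9.81 = 10038.573
Result: Fb = 10038.573 * 1618.0 ≈ 16242000 N (5 s.f.)

16242000 N


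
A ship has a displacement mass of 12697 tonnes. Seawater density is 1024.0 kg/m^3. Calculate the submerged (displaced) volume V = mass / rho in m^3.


Formula: V = mass / rho
Step 1 — convert tonnes to kg: 12697 t * 1000 = 12697000 kg
Step 2 — V = 12697000 / 1024.0 ≈ 12399 m^3 (5 s.f.)

12399 m^3


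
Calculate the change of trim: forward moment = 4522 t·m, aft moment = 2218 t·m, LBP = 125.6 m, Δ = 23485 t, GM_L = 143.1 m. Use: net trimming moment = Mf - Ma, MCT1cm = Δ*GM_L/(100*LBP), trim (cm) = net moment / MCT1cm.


Formula: net trimming moment = Mf - Ma; MCT1cm = Δ*GM_L/(100*LBP); trim = net moment / MCT1cm
Step 1 — net trimming moment = 4522 - 2218 = 2304 t·m
Step 2 — MCT1cm = 23485 * 143.1 / (100 * 125.6) = 267.5719 t·m/cm
Step 3 — trim = 2304 / 267.5719 ≈ 8.6108 cm (5 s.f.)

8.6108 cm


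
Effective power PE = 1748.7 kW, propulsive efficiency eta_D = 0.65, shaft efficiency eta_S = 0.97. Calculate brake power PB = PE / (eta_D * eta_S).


Formula: PB = PE / (eta_D * eta_S)
Step 1 — combined efficiency = eta_D * eta_S = 0.65 * 0.97 = 0.6305
Step 2 — PB = 1748.7 / 0.6305 ≈ 2773.5 kW (5 s.f.)

2773.5 kW


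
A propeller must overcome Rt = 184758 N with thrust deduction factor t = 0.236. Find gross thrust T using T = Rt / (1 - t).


Formula: T = Rt / (1 - t)
Step 1 — (1 - t) = 1 - 0.236 = 0.764
Step 2 — T = 184758 / 0.764 ≈ 241830 N (5 s.f.)

241830 N


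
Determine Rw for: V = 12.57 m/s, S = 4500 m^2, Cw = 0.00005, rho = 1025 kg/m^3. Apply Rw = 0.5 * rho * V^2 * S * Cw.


Formula: Rw = 0.5 * rho * V^2 * S * Cw
Step 1 — V^2 = 12.57^2 = 158.0049
Step 2 — 0.5 * rho * V^2 = 0.5 * 1025 * 158.0049 = 80977.51125
Step 3 — Rw = 80977.51125 * 4500 * 0.00005 ≈ 18220 N (5 s.f.)

18220 N


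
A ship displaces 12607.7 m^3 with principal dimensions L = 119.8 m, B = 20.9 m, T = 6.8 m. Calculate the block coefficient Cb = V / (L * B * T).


Formula: Cb = V / (L * B * T)
Step 1 — L * B * T = 119.8 * 20.9 * 6.8 = 17025.976 m^3
Step 2 — Cb = 12607.7 / 17025.976 ≈ 0.74050 (5 s.f.)

0.74050


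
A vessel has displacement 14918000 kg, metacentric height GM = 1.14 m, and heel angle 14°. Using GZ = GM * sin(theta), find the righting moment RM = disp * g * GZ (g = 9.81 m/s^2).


Formula: GZ = GM * sin(theta); RM = disp * g * GZ
Step 1 — GZ = 1.14 * sin(14°) = 1.14 * 0.241922 = 0.275791 m
Step 2 — RM = 14918000 * 9.81 * 0.275791 ≈ 40361000 N·m (5 s.f.)

40361000 N·m


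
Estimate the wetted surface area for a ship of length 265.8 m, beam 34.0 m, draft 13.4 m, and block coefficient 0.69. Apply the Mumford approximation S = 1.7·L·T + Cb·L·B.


Formula: S = 1.7*L*T + V/T with V = Cb*L*B*T, i.e. S = L * (1.7*T + Cb*B)
Step 1 — 1.7*T = 1.7 * 13.4 = 22.78 m
Step 2 — Cb*B = 0.69 * 34.0 = 23.46 m
Step 3 — 1.7*T + Cb*B = 22.78 + 23.46 = 46.24 m
Step 4 — S = 265.8 * 46.24 ≈ 12291 m^2 (5 s.f.)

12291 m^2


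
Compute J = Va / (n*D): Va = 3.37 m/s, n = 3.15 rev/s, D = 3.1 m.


Formula: J = Va / (n * D)
Step 1 — n * D = 3.15 * 3.1 = 9.765
Step 2 — J = 3.37 / 9.765 ≈ 0.34511 (5 s.f.)

0.34511


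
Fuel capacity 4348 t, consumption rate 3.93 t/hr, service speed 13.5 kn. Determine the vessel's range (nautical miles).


Formula: endurance = fuel / rate; range = endurance * speed
Step 1 — endurance = 4348 / 3.93 = 1106.3613 hours
Step 2 — range = 1106.3613 * 13.5 ≈ 14936 nautical miles (5 s.f.)

14936 NM


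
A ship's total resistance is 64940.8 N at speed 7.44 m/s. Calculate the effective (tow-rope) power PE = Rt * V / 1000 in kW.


Formula: PE = Rt * V / 1000 (kW)
Step 1 — PE (W) = 64940.8 * 7.44 = 483159.552 W
Step 2 — PE (kW) = 483159.552 / 1000 ≈ 483.16 kW (5 s.f.)

483.16 kW


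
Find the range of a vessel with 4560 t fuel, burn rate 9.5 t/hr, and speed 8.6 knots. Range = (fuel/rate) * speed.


Formula: endurance = fuel / rate; range = endurance * speed
Step 1 — endurance = 4560 / 9.5 = 480.0 hours
Step 2 — range = 480.0 * 8.6 ≈ 4128.0 nautical miles (5 s.f.)

4128.0 NM


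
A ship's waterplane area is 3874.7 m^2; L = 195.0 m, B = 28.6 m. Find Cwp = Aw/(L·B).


Formula: Cwp = Aw / (L * B)
Step 1 — L * B = 195.0 * 28.6 = 5577.0 m^2
Step 2 — Cwp = 3874.7 / 5577.0 ≈ 0.69476 (5 s.f.)

0.69476


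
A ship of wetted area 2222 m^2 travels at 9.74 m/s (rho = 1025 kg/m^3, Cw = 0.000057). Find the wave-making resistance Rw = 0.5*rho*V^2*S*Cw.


Formula: Rw = 0.5 * rho * V^2 * S * Cw
Step 1 — V^2 = 9.74^2 = 94.8676
Step 2 — 0.5 * rho * V^2 = 0.5 * 1025 * 94.8676 = 48619.645
Step 3 — Rw = 48619.645 * 2222 * 0.000057 ≈ 6157.9 N (5 s.f.)

6157.9 N


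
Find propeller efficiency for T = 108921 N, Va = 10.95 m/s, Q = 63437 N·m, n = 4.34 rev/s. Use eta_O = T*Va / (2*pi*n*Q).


Formula: eta = T * Va / (2 * pi * n * Q)
Step 1 — numerator = T * Va = 108921 * 10.95 = 1192684.95
Step 2 — 2 * pi * n = 2 * pi * 4.34 = 27.269024
Step 3 — denominator = 27.269024 * 63437 = 1729865.08
Step 4 — eta = 1192684.95 / 1729865.08 ≈ 0.68947 (5 s.f.)

0.68947


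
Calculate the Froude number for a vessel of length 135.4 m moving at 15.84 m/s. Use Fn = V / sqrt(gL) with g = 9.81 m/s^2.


Formula: Fn = V / sqrt(g * L)
Step 1 — g * L = 9.81 * 135.4 = 1328.274
Step 2 — sqrt(g * L) = sqrt(1328.274) = 36.445494
Step 3 — Fn = 15.84 / 36.445494 ≈ 0.43462 (5 s.f.)

0.43462


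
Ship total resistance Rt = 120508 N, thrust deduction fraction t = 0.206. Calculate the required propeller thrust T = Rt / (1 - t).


Formula: T = Rt / (1 - t)
Step 1 — (1 - t) = 1 - 0.206 = 0.794
Step 2 — T = 120508 / 0.794 ≈ 151770 N (5 s.f.)

151770 N


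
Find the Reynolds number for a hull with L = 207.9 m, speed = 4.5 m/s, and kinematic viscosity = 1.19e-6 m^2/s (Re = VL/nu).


Formula: Re = V * L / nu
Step 1 — V * L = 4.5 * 207.9 = 935.55 m^2/s
Step 2 — Re = 935.55 / 1.19e-6 = 7.86e+08

7.86e+08


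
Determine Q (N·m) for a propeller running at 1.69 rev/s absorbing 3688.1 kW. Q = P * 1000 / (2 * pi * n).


Formula: Q = P_W / (2 * pi * n)
Step 1 — P_W = 3688.1 kW * 1000 = 3688100.0 W
Step 2 — 2 * pi * n = 2 * pi * 1.69 = 10.618583
Step 3 — Q = 3688100.0 / 10.618583 ≈ 347330 N·m (5 s.f.)

347330 N·m


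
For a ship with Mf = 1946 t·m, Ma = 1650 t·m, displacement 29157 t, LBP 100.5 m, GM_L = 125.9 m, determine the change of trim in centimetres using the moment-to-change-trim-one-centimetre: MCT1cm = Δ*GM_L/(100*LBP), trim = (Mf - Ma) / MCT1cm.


Formula: net trimming moment = Mf - Ma; MCT1cm = Δ*GM_L/(100*LBP); trim = net moment / MCT1cm
Step 1 — net trimming moment = 1946 - 1650 = 296 t·m
Step 2 — MCT1cm = 29157 * 125.9 / (100 * 100.5) = 365.2603 t·m/cm
Step 3 — trim = 296 / 365.2603 ≈ 0.81038 cm (5 s.f.)

0.81038 cm


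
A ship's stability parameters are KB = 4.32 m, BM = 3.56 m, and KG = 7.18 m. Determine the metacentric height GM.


Formula: GM = KB + BM - KG
Step 1 — KM = KB + BM = 4.32 + 3.56 = 7.88 m
Step 2 — GM = KM - KG = 7.88 - 7.18 = 0.7 m

0.7 m


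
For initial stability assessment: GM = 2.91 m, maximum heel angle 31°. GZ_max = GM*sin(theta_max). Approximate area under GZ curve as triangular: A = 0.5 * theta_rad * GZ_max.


Formula: GZ_max = GM * sin(theta); Area = 0.5 * theta_rad * GZ_max
Step 1 — GZ_max = 2.91 * sin(31°) = 2.91 * 0.515038 = 1.498761 m
Step 2 — theta_rad = 31 * pi/180 = 0.541052 rad
Step 3 — Area = 0.5 * 0.541052 * 1.498761 ≈ 0.40545 m·rad (5 s.f.)

0.40545 m·rad


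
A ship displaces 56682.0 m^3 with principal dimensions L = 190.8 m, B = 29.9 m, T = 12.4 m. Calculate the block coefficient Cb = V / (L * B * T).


Formula: Cb = V / (L * B * T)
Step 1 — L * B * T = 190.8 * 29.9 * 12.4 = 70741.008 m^3
Step 2 — Cb = 56682.0 / 70741.008 ≈ 0.80126 (5 s.f.)

0.80126


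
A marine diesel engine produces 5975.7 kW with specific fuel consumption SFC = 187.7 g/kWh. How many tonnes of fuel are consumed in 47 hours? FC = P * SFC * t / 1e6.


Formula: FC (tonnes) = P * SFC * t / 1,000,000
Step 1 — P * SFC * t = 5975.7 * 187.7 * 47 = 52717027.83 g
Step 2 — FC (tonnes) = 52717027.83 / 1,000,000 ≈ 52.717 tonnes (5 s.f.)

52.717 tonnes


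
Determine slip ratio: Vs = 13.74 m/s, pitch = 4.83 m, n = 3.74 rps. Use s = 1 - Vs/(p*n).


Formula: s = 1 - Vs / (p * n)
Step 1 — p * n = 4.83 * 3.74 = 18.0642
Step 2 — Vs / (p*n) = 13.74 / 18.0642 = 0.76062 (6 d.p.)
Step 3 — s = 1 - 0.76062 = 0.23938

0.23938


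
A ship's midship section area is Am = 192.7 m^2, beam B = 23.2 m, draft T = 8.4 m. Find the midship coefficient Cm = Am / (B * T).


Formula: Cm = Am / (B * T)
Step 1 — B * T = 23.2 * 8.4 = 194.88 m^2
Step 2 — Cm = 192.7 / 194.88 ≈ 0.98881 (5 s.f.)

0.98881


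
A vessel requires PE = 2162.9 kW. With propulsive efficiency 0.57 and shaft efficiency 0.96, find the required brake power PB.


Formula: PB = PE / (eta_D * eta_S)
Step 1 — combined efficiency = eta_D * eta_S = 0.57 * 0.96 = 0.5472
Step 2 — PB = 2162.9 / 0.5472 ≈ 3952.7 kW (5 s.f.)

3952.7 kW


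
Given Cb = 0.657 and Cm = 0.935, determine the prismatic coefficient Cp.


Formula: Cp = Cb / Cm
Substituting: Cp = 0.657 / 0.935
Result: Cp ≈ 0.70267 (5 s.f.)

0.70267


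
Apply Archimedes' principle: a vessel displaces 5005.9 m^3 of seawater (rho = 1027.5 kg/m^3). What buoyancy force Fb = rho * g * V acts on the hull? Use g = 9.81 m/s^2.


Formula: Fb = rho * g * V
Substituting: Fb = 1027.5 * 9.81 * 5005.9
Intermediate: 1027.5 * 9.81 = 10079.775
Result: Fb = 10079.775 * 5005.9 ≈ 50458000 N (5 s.f.)

50458000 N


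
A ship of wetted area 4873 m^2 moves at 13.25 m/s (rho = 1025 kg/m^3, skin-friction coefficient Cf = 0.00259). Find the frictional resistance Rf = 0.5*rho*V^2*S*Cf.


Formula: Rf = 0.5 * rho * V^2 * S * Cf
Step 1 — V^2 = 13.25^2 = 175.5625
Step 2 — 0.5 * rho * V^2 = 0.5 * 1025 * 175.5625 = 89975.78125
Step 3 — Rf = 89975.78125 * 4873 * 0.00259 ≈ 1135600 N (5 s.f.)

1135600 N


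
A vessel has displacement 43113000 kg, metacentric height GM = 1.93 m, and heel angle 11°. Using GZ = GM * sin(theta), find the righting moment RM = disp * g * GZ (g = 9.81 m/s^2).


Formula: GZ = GM * sin(theta); RM = disp * g * GZ
Step 1 — GZ = 1.93 * sin(11°) = 1.93 * 0.190809 = 0.368261 m
Step 2 — RM = 43113000 * 9.81 * 0.368261 ≈ 155750000 N·m (5 s.f.)

155750000 N·m


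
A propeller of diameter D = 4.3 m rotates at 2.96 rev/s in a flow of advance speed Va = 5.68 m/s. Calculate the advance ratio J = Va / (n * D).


Formula: J = Va / (n * D)
Step 1 — n * D = 2.96 * 4.3 = 12.728
Step 2 — J = 5.68 / 12.728 ≈ 0.44626 (5 s.f.)

0.44626


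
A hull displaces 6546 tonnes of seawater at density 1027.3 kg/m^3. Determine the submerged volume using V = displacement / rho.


Formula: V = mass / rho
Step 1 — convert tonnes to kg: 6546 t * 1000 = 6546000 kg
Step 2 — V = 6546000 / 1027.3 ≈ 6372.0 m^3 (5 s.f.)

6372.0 m^3


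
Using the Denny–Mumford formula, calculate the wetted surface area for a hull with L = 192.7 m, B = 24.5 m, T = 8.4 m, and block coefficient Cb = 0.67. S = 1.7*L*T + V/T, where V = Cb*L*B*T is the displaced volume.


Formula: S = 1.7*L*T + V/T with V = Cb*L*B*T, i.e. S = L * (1.7*T + Cb*B)
Step 1 — 1.7*T = 1.7 * 8.4 = 14.28 m
Step 2 — Cb*B = 0.67 * 24.5 = 16.415 m
Step 3 — 1.7*T + Cb*B = 14.28 + 16.415 = 30.695 m
Step 4 — S = 192.7 * 30.695 ≈ 5914.9 m^2 (5 s.f.)

5914.9 m^2


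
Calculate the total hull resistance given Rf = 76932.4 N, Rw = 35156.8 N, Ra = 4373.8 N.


Formula: Rt = Rf + Rw + Ra
Substituting: Rt = 76932.4 + 35156.8 + 4373.8
Result: Rt = 116463.0 N

116463.0 N


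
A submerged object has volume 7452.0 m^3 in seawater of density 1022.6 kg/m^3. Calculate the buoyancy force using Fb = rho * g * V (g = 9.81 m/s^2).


Formula: Fb = rho * g * V
Substituting: Fb = 1022.6 * 9.81 * 7452.0
Intermediate: 1022.6 * 9.81 = 10031.706
Result: Fb = 10031.706 * 7452.0 ≈ 74756000 N (5 s.f.)

74756000 N


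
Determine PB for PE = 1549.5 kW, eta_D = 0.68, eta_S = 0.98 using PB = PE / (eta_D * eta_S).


Formula: PB = PE / (eta_D * eta_S)
Step 1 — combined efficiency = eta_D * eta_S = 0.68 * 0.98 = 0.6664
Step 2 — PB = 1549.5 / 0.6664 ≈ 2325.2 kW (5 s.f.)

2325.2 kW


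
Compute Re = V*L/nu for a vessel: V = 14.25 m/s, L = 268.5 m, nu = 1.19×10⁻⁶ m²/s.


Formula: Re = V * L / nu
Step 1 — V * L = 14.25 * 268.5 = 3826.125 m^2/s
Step 2 — Re = 3826.125 / 1.19e-6 = 3.22e+09

3.22e+09


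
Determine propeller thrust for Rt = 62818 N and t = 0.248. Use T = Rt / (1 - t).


Formula: T = Rt / (1 - t)
Step 1 — (1 - t) = 1 - 0.248 = 0.752
Step 2 — T = 62818 / 0.752 ≈ 83535 N (5 s.f.)

83535 N


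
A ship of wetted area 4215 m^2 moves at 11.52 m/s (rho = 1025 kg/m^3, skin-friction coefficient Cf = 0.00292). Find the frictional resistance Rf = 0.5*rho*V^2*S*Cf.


Formula: Rf = 0.5 * rho * V^2 * S * Cf
Step 1 — V^2 = 11.52^2 = 132.7104
Step 2 — 0.5 * rho * V^2 = 0.5 * 1025 * 132.7104 = 68014.08
Step 3 — Rf = 68014.08 * 4215 * 0.00292 ≈ 837100 N (5 s.f.)

837100 N


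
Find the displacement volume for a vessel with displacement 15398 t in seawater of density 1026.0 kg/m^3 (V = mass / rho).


Formula: V = mass / rho
Step 1 — convert tonnes to kg: 15398 t * 1000 = 15398000 kg
Step 2 — V = 15398000 / 1026.0 ≈ 15008 m^3 (5 s.f.)

15008 m^3


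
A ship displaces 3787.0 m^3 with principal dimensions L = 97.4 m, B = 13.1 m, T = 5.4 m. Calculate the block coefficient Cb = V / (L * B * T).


Formula: Cb = V / (L * B * T)
Step 1 — L * B * T = 97.4 * 13.1 * 5.4 = 6890.076 m^3
Step 2 — Cb = 3787.0 / 6890.076 ≈ 0.54963 (5 s.f.)

0.54963


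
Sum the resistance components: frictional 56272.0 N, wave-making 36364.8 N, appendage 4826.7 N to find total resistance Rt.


Formula: Rt = Rf + Rw + Ra
Substituting: Rt = 56272.0 + 36364.8 + 4826.7
Result: Rt = 97463.5 N

97463.5 N


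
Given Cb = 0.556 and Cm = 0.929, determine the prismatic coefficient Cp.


Formula: Cp = Cb / Cm
Substituting: Cp = 0.556 / 0.929
Result: Cp ≈ 0.59849 (5 s.f.)

0.59849


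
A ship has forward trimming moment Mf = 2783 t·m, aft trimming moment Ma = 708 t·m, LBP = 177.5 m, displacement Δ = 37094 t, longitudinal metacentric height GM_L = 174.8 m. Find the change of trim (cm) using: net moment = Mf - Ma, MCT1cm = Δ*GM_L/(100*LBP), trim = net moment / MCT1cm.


Formula: net trimming moment = Mf - Ma; MCT1cm = Δ*GM_L/(100*LBP); trim = net moment / MCT1cm
Step 1 — net trimming moment = 2783 - 708 = 2075 t·m
Step 2 — MCT1cm = 37094 * 174.8 / (100 * 177.5) = 365.2975 t·m/cm
Step 3 — trim = 2075 / 365.2975 ≈ 5.6803 cm (5 s.f.)

5.6803 cm


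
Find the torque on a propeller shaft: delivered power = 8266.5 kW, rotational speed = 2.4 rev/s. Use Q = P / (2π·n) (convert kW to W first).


Formula: Q = P_W / (2 * pi * n)
Step 1 — P_W = 8266.5 kW * 1000 = 8266500.0 W
Step 2 — 2 * pi * n = 2 * pi * 2.4 = 15.079645
Step 3 — Q = 8266500.0 / 15.079645 ≈ 548190 N·m (5 s.f.)

548190 N·m


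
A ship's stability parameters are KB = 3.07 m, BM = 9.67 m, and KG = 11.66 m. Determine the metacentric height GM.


Formula: GM = KB + BM - KG
Step 1 — KM = KB + BM = 3.07 + 9.67 = 12.74 m
Step 2 — GM = KM - KG = 12.74 - 11.66 = 1.08 m

1.08 m


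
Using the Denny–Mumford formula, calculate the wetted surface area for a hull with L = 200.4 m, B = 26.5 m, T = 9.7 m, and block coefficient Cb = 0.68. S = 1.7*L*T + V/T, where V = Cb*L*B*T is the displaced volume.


Formula: S = 1.7*L*T + V/T with V = Cb*L*B*T, i.e. S = L * (1.7*T + Cb*B)
Step 1 — 1.7*T = 1.7 * 9.7 = 16.49 m
Step 2 — Cb*B = 0.68 * 26.5 = 18.02 m
Step 3 — 1.7*T + Cb*B = 16.49 + 18.02 = 34.51 m
Step 4 — S = 200.4 * 34.51 ≈ 6915.8 m^2 (5 s.f.)

6915.8 m^2


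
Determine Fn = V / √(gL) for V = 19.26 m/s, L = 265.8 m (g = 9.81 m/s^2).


Formula: Fn = V / sqrt(g * L)
Step 1 — g * L = 9.81 * 265.8 = 2607.498
Step 2 — sqrt(g * L) = sqrt(2607.498) = 51.063666
Step 3 — Fn = 19.26 / 51.063666 ≈ 0.37718 (5 s.f.)

0.37718


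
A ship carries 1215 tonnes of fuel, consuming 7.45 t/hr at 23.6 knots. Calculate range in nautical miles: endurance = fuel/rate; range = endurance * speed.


Formula: endurance = fuel / rate; range = endurance * speed
Step 1 — endurance = 1215 / 7.45 = 163.0872 hours
Step 2 — range = 163.0872 * 23.6 ≈ 3848.9 nautical miles (5 s.f.)

3848.9 NM


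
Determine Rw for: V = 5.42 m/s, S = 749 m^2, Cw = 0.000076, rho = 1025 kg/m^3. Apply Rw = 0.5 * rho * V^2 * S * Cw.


Formula: Rw = 0.5 * rho * V^2 * S * Cw
Step 1 — V^2 = 5.42^2 = 29.3764
Step 2 — 0.5 * rho * V^2 = 0.5 * 1025 * 29.3764 = 15055.405
Step 3 — Rw = 15055.405 * 749 * 0.000076 ≈ 857.01 N (5 s.f.)

857.01 N


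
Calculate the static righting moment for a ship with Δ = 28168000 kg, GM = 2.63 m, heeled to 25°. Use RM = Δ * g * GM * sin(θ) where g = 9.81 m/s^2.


Formula: GZ = GM * sin(theta); RM = disp * g * GZ
Step 1 — GZ = 2.63 * sin(25°) = 2.63 * 0.422618 = 1.111485 m
Step 2 — RM = 28168000 * 9.81 * 1.111485 ≈ 307130000 N·m (5 s.f.)

307130000 N·m


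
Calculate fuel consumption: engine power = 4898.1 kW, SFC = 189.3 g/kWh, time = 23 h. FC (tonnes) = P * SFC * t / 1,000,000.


Formula: FC (tonnes) = P * SFC * t / 1,000,000
Step 1 — P * SFC * t = 4898.1 * 189.3 * 23 = 21325837.59 g
Step 2 — FC (tonnes) = 21325837.59 / 1,000,000 ≈ 21.326 tonnes (5 s.f.)

21.326 tonnes


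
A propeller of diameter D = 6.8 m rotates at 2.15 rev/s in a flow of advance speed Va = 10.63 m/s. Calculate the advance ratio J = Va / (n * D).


Formula: J = Va / (n * D)
Step 1 — n * D = 2.15 * 6.8 = 14.62
Step 2 — J = 10.63 / 14.62 ≈ 0.72709 (5 s.f.)

0.72709


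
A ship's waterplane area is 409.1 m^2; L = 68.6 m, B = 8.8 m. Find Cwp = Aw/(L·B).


Formula: Cwp = Aw / (L * B)
Step 1 — L * B = 68.6 * 8.8 = 603.68 m^2
Step 2 — Cwp = 409.1 / 603.68 ≈ 0.67768 (5 s.f.)

0.67768


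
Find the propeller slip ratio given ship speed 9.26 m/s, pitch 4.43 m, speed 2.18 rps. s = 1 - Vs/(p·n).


Formula: s = 1 - Vs / (p * n)
Step 1 — p * n = 4.43 * 2.18 = 9.6574
Step 2 — Vs / (p*n) = 9.26 / 9.6574 = 0.95885 (6 d.p.)
Step 3 — s = 1 - 0.95885 = 0.04115

0.04115


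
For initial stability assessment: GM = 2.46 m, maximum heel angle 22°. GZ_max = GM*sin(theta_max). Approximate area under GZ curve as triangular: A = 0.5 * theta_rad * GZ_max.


Formula: GZ_max = GM * sin(theta); Area = 0.5 * theta_rad * GZ_max
Step 1 — GZ_max = 2.46 * sin(22°) = 2.46 * 0.374607 = 0.921533 m
Step 2 — theta_rad = 22 * pi/180 = 0.383972 rad
Step 3 — Area = 0.5 * 0.383972 * 0.921533 ≈ 0.17692 m·rad (5 s.f.)

0.17692 m·rad


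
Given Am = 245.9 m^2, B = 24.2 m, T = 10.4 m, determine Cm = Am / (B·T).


Formula: Cm = Am / (B * T)
Step 1 — B * T = 24.2 * 10.4 = 251.68 m^2
Step 2 — Cm = 245.9 / 251.68 ≈ 0.97703 (5 s.f.)

0.97703


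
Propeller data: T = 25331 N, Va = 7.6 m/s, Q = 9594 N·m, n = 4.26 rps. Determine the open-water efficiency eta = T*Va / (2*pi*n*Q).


Formula: eta = T * Va / (2 * pi * n * Q)
Step 1 — numerator = T * Va = 25331 * 7.6 = 192515.6
Step 2 — 2 * pi * n = 2 * pi * 4.26 = 26.766369
Step 3 — denominator = 26.766369 * 9594 = 256796.54
Step 4 — eta = 192515.6 / 256796.54 ≈ 0.74968 (5 s.f.)

0.74968


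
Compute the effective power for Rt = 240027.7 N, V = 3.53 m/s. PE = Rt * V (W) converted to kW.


Formula: PE = Rt * V / 1000 (kW)
Step 1 — PE (W) = 240027.7 * 3.53 = 847297.781 W
Step 2 — PE (kW) = 847297.781 / 1000 ≈ 847.30 kW (5 s.f.)

847.30 kW


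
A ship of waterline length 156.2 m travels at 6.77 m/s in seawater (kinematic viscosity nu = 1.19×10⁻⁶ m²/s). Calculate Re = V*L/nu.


Formula: Re = V * L / nu
Step 1 — V * L = 6.77 * 156.2 = 1057.474 m^2/s
Step 2 — Re = 1057.474 / 1.19e-6 = 8.89e+08

8.89e+08


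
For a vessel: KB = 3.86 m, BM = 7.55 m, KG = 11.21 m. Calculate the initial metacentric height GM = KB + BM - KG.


Formula: GM = KB + BM - KG
Step 1 — KM = KB + BM = 3.86 + 7.55 = 11.41 m
Step 2 — GM = KM - KG = 11.41 - 11.21 = 0.2 m

0.2 m


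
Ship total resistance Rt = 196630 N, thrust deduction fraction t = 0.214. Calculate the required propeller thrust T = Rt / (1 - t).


Formula: T = Rt / (1 - t)
Step 1 — (1 - t) = 1 - 0.214 = 0.786
Step 2 — T = 196630 / 0.786 ≈ 250170 N (5 s.f.)

250170 N


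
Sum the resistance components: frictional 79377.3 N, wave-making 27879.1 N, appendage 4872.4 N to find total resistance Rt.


Formula: Rt = Rf + Rw + Ra
Substituting: Rt = 79377.3 + 27879.1 + 4872.4
Result: Rt = 112128.8 N

112128.8 N


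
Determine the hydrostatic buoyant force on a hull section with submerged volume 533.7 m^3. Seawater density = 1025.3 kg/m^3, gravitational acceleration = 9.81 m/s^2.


Formula: Fb = rho * g * V
Substituting: Fb = 1025.3 * 9.81 * 533.7
Intermediate: 1025.3 * 9.81 = 10058.193
Result: Fb = 10058.193 * 533.7 ≈ 5368100 N (5 s.f.)

5368100 N


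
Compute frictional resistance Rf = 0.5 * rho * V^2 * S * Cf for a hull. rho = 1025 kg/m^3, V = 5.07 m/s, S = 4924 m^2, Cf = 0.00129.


Formula: Rf = 0.5 * rho * V^2 * S * Cf
Step 1 — V^2 = 5.07^2 = 25.7049
Step 2 — 0.5 * rho * V^2 = 0.5 * 1025 * 25.7049 = 13173.76125
Step 3 — Rf = 13173.76125 * 4924 * 0.00129 ≈ 83679 N (5 s.f.)

83679 N


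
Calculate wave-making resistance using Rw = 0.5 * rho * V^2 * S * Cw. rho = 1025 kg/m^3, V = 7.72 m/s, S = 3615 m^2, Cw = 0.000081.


Formula: Rw = 0.5 * rho * V^2 * S * Cw
Step 1 — V^2 = 7.72^2 = 59.5984
Step 2 — 0.5 * rho * V^2 = 0.5 * 1025 * 59.5984 = 30544.18
Step 3 — Rw = 30544.18 * 3615 * 0.000081 ≈ 8943.8 N (5 s.f.)

8943.8 N


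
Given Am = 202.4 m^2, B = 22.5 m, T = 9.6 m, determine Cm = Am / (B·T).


Formula: Cm = Am / (B * T)
Step 1 — B * T = 22.5 * 9.6 = 216.0 m^2
Step 2 — Cm = 202.4 / 216.0 ≈ 0.93704 (5 s.f.)

0.93704


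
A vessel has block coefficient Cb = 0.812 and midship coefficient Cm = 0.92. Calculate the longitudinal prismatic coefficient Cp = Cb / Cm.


Formula: Cp = Cb / Cm
Substituting: Cp = 0.812 / 0.92
Result: Cp ≈ 0.88261 (5 s.f.)

0.88261


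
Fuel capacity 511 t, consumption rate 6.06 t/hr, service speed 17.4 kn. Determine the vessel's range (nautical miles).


Formula: endurance = fuel / rate; range = endurance * speed
Step 1 — endurance = 511 / 6.06 = 84.3234 hours
Step 2 — range = 84.3234 * 17.4 ≈ 1467.2 nautical miles (5 s.f.)

1467.2 NM


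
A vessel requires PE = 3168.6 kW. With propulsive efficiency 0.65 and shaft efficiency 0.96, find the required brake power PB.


Formula: PB = PE / (eta_D * eta_S)
Step 1 — combined efficiency = eta_D * eta_S = 0.65 * 0.96 = 0.624
Step 2 — PB = 3168.6 / 0.624 ≈ 5077.9 kW (5 s.f.)

5077.9 kW


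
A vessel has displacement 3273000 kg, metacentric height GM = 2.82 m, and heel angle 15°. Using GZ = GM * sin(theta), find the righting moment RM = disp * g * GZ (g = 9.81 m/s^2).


Formula: GZ = GM * sin(theta); RM = disp * g * GZ
Step 1 — GZ = 2.82 * sin(15°) = 2.82 * 0.258819 = 0.72987 m
Step 2 — RM = 3273000 * 9.81 * 0.72987 ≈ 23435000 N·m (5 s.f.)

23435000 N·m


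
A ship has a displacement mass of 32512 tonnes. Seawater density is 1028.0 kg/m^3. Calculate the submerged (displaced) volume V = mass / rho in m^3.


Formula: V = mass / rho
Step 1 — convert tonnes to kg: 32512 t * 1000 = 32512000 kg
Step 2 — V = 32512000 / 1028.0 ≈ 31626 m^3 (5 s.f.)

31626 m^3


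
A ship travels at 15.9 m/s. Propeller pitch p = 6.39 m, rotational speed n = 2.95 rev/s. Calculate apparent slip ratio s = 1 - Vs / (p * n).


Formula: s = 1 - Vs / (p * n)
Step 1 — p * n = 6.39 * 2.95 = 18.8505
Step 2 — Vs / (p*n) = 15.9 / 18.8505 = 0.843479 (6 d.p.)
Step 3 — s = 1 - 0.843479 = 0.156521

0.156521


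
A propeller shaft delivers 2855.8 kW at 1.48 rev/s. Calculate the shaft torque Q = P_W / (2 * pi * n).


Formula: Q = P_W / (2 * pi * n)
Step 1 — P_W = 2855.8 kW * 1000 = 2855800.0 W
Step 2 — 2 * pi * n = 2 * pi * 1.48 = 9.299114
Step 3 — Q = 2855800.0 / 9.299114 ≈ 307100 N·m (5 s.f.)

307100 N·m


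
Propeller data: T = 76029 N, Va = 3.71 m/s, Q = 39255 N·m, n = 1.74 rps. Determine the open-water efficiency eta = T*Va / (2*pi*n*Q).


Formula: eta = T * Va / (2 * pi * n * Q)
Step 1 — numerator = T * Va = 76029 * 3.71 = 282067.59
Step 2 — 2 * pi * n = 2 * pi * 1.74 = 10.932742
Step 3 — denominator = 10.932742 * 39255 = 429164.79
Step 4 — eta = 282067.59 / 429164.79 ≈ 0.65725 (5 s.f.)

0.65725


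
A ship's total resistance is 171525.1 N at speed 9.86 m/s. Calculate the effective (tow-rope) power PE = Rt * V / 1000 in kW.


Formula: PE = Rt * V / 1000 (kW)
Step 1 — PE (W) = 171525.1 * 9.86 = 1691237.486 W
Step 2 — PE (kW) = 1691237.486 / 1000 ≈ 1691.2 kW (5 s.f.)

1691.2 kW


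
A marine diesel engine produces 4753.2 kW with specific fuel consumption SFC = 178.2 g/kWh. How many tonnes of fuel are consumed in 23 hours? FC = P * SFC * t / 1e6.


Formula: FC (tonnes) = P * SFC * t / 1,000,000
Step 1 — P * SFC * t = 4753.2 * 178.2 * 23 = 19481465.52 g
Step 2 — FC (tonnes) = 19481465.52 / 1,000,000 ≈ 19.481 tonnes (5 s.f.)

19.481 tonnes


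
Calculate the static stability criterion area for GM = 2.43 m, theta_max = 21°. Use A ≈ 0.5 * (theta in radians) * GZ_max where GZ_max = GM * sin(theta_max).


Formula: GZ_max = GM * sin(theta); Area = 0.5 * theta_rad * GZ_max
Step 1 — GZ_max = 2.43 * sin(21°) = 2.43 * 0.358368 = 0.870834 m
Step 2 — theta_rad = 21 * pi/180 = 0.366519 rad
Step 3 — Area = 0.5 * 0.366519 * 0.870834 ≈ 0.15959 m·rad (5 s.f.)

0.15959 m·rad


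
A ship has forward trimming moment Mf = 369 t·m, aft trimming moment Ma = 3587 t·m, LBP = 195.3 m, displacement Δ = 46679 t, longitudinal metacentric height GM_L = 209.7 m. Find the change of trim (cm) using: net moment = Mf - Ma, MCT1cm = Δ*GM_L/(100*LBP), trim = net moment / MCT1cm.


Formula: net trimming moment = Mf - Ma; MCT1cm = Δ*GM_L/(100*LBP); trim = net moment / MCT1cm
Step 1 — net trimming moment = 369 - 3587 = -3218 t·m
Step 2 — MCT1cm = 46679 * 209.7 / (100 * 195.3) = 501.2077 t·m/cm
Step 3 — trim = -3218 / 501.2077 ≈ -6.4205 cm (5 s.f.)

-6.4205 cm


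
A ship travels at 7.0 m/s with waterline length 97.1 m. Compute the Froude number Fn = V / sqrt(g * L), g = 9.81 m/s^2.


Formula: Fn = V / sqrt(g * L)
Step 1 — g * L = 9.81 * 97.1 = 952.551
Step 2 — sqrt(g * L) = sqrt(952.551) = 30.863425
Step 3 — Fn = 7.0 / 30.863425 ≈ 0.22681 (5 s.f.)

0.22681
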